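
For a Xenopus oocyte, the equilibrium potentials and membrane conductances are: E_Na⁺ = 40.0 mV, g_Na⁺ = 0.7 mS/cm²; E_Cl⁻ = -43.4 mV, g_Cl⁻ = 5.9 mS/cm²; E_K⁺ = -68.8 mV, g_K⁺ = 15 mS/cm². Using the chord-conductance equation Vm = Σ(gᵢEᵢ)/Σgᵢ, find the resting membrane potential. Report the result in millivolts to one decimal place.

Σ gᵢEᵢ = 0.7·(40.0) + 5.9·(-43.4) + 15·(-68.8) = -1260.06
Σ gᵢ = 0.7 + 5.9 + 15 = 21.6
Vm = -1260.06 / 21.6 = -58.34 mV

-58.3 mV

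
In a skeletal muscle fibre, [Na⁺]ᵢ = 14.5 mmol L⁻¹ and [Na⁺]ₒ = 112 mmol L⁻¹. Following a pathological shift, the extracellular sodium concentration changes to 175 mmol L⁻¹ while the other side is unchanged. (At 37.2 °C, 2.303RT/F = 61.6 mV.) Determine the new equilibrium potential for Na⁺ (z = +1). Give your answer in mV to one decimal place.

66.6 mV

After the shift: [Na⁺]_out = 175, [Na⁺]_in = 14.5 mmol L⁻¹.
E_new = (61.6/1)·log₁₀(175/14.5) = 61.60 · (1.0817) = 66.63 mV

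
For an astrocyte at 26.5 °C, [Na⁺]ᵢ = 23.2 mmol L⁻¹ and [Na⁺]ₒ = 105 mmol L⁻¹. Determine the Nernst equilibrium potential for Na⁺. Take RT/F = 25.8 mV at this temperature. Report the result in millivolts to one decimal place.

39.0 mV

E = (25.8/z) · ln([Na⁺]_out/[Na⁺]_in) with z = +1.
= (25.8/1) · ln(105/23.2) = 25.80 · ln(4.526)
= 25.80 · (1.5098) = 38.95 mV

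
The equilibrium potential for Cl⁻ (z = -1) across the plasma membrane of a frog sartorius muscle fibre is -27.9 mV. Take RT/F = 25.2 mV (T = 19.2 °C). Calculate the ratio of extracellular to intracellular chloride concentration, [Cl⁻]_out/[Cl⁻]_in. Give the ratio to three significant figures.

3.03

ln([out]/[in]) = E·z/(25.2) = -27.9 × -1 / 25.2 = 1.1071
[out]/[in] = e^(1.1071) = 3.026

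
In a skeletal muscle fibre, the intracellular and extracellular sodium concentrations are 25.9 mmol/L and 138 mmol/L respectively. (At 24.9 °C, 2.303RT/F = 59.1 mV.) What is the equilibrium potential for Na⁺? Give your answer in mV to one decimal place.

E = (59.1/z) · log₁₀([Na⁺]_out/[Na⁺]_in) with z = +1.
= (59.1/1) · log₁₀(138/25.9) = 59.10 · log₁₀(5.328)
= 59.10 · (0.7266) = 42.94 mV

42.9 mV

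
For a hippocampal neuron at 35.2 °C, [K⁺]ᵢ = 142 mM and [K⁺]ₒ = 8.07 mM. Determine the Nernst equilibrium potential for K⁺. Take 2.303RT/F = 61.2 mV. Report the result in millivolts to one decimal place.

E = (61.2/z) · log₁₀([K⁺]_out/[K⁺]_in) with z = +1.
= (61.2/1) · log₁₀(8.07/142) = 61.20 · log₁₀(0.05683)
= 61.20 · (-1.2454) = -76.22 mV

-76.2 mV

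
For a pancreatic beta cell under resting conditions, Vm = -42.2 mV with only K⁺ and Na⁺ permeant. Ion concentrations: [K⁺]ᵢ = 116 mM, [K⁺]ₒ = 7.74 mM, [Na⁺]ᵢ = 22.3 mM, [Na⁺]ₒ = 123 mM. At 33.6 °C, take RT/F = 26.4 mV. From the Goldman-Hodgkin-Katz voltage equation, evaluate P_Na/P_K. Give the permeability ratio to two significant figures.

Let α = P_Na/P_K. GHK: Vm = 26.4·ln[(Kₒ + α·Naₒ)/(Kᵢ + α·Naᵢ)].
e^(Vm/26.4) = e^(-42.2/26.4) = 0.2022
So 0.2022·(Kᵢ + α·Naᵢ) = Kₒ + α·Naₒ → α = (0.2022·116.0 − 7.74) / (123.0 − 0.2022·22.3)
α = (23.46 − 7.74) / (123.0 − 4.509) = 15.72/118.5 = 0.1326

0.13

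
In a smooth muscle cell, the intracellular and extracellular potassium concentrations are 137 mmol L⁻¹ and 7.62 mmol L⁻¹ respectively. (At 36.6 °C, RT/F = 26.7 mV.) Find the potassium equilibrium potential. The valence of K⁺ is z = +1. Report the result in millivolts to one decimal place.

-77.1 mV

E = (26.7/z) · ln([K⁺]_out/[K⁺]_in) with z = +1.
= (26.7/1) · ln(7.62/137) = 26.70 · ln(0.05562)
= 26.70 · (-2.8892) = -77.14 mV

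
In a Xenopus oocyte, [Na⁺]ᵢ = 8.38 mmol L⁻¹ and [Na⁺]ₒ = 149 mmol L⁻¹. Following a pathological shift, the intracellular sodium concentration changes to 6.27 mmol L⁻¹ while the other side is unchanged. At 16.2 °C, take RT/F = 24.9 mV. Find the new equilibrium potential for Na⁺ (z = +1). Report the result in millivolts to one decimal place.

After the shift: [Na⁺]_out = 149, [Na⁺]_in = 6.27 mmol L⁻¹.
E_new = (24.9/1)·ln(149/6.27) = 24.90 · (3.1682) = 78.89 mV

78.9 mV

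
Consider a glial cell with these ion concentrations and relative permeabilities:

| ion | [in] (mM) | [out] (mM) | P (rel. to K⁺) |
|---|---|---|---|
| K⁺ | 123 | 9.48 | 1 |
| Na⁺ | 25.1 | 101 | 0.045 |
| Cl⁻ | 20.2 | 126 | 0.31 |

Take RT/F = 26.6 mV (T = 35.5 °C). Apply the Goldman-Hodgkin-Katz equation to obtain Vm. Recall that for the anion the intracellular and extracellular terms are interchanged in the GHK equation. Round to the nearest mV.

Vm = 26.6 · ln[(Σ P·[cation]ₒ + Σ P·[anion]ᵢ) / (Σ P·[cation]ᵢ + Σ P·[anion]ₒ)]
Numerator = 1×9.48 + 0.045×101 + 0.31×20.2 = 20.29
Denominator = 1×123 + 0.045×25.1 + 0.31×126 = 163.2
Vm = 26.6 · ln(0.12432) = 26.6 × (-2.0849) = -55.46 mV

-55 mV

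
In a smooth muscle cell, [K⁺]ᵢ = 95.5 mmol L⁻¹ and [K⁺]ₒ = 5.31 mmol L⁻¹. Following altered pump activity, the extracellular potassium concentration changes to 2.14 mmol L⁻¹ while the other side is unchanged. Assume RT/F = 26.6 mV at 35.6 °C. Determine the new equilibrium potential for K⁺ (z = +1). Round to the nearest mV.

After the shift: [K⁺]_out = 2.14, [K⁺]_in = 95.5 mmol L⁻¹.
E_new = (26.6/1)·ln(2.14/95.5) = 26.60 · (-3.7983) = -101.04 mV

-101 mV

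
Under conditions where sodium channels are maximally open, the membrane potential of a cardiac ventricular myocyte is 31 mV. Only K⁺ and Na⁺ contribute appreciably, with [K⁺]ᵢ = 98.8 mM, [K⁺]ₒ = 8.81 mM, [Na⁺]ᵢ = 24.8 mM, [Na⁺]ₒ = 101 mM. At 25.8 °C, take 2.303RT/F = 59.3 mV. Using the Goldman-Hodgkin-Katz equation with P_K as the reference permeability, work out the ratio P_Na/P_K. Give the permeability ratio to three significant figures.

Let α = P_Na/P_K. GHK: Vm = 59.3·log₁₀[(Kₒ + α·Naₒ)/(Kᵢ + α·Naᵢ)].
10^(Vm/59.3) = 10^(31.0/59.3) = 3.3325
So 3.3325·(Kᵢ + α·Naᵢ) = Kₒ + α·Naₒ → α = (3.3325·98.8 − 8.81) / (101.0 − 3.3325·24.8)
α = (329.2 − 8.81) / (101.0 − 82.65) = 320.4/18.35 = 17.46

17.5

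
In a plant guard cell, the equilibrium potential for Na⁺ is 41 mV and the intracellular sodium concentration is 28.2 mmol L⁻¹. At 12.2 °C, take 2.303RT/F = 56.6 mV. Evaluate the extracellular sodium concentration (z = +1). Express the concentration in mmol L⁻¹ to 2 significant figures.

150 mmol L⁻¹

Nernst: E = (56.6/1) · log₁₀([out]/[in]), so log₁₀([out]/[in]) = 41.0 × 1 / 56.6 = 0.7244.
[out]/[in] = 10^(0.7244) = 5.301.
[out] = 5.301 × 28.2 = 149.5 mmol L⁻¹.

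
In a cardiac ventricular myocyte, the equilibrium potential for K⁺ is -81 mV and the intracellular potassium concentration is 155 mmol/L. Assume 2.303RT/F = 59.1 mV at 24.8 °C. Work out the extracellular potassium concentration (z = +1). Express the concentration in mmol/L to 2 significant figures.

Nernst: E = (59.1/1) · log₁₀([out]/[in]), so log₁₀([out]/[in]) = -81.0 × 1 / 59.1 = -1.3706.
[out]/[in] = 10^(-1.3706) = 0.0426.
[out] = 0.0426 × 155 = 6.603 mmol/L.

6.6 mmol/L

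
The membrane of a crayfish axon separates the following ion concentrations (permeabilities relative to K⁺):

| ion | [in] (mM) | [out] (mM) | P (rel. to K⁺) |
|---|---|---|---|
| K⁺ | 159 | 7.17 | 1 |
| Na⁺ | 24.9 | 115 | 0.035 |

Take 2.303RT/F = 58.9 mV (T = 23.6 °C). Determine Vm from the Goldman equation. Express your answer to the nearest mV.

Vm = 58.9 · log₁₀[(Σ P·[cation]ₒ + Σ P·[anion]ᵢ) / (Σ P·[cation]ᵢ + Σ P·[anion]ₒ)]
Numerator = 1×7.17 + 0.035×115 = 11.2
Denominator = 1×159 + 0.035×24.9 = 159.9
Vm = 58.9 · log₁₀(0.070025) = 58.9 × (-1.1547) = -68.01 mV

-68 mV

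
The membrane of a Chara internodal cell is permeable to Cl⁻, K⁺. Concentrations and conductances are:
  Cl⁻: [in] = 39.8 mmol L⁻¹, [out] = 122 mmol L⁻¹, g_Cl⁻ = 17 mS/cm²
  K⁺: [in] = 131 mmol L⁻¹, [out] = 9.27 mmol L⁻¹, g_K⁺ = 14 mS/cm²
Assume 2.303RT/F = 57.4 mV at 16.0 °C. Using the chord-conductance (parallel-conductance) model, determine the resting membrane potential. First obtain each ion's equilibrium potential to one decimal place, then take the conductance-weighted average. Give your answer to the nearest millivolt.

E_Cl⁻ = (57.4/-1)·log₁₀(122/39.8) = -27.9 mV
E_K⁺ = (57.4/1)·log₁₀(9.27/131) = -66.0 mV
Vm = (Σ gᵢEᵢ)/(Σ gᵢ) = (17·-27.9 + 14·-66.0) / (17 + 14)
= -1398.30 / 31 = -45.11 mV

-45 mV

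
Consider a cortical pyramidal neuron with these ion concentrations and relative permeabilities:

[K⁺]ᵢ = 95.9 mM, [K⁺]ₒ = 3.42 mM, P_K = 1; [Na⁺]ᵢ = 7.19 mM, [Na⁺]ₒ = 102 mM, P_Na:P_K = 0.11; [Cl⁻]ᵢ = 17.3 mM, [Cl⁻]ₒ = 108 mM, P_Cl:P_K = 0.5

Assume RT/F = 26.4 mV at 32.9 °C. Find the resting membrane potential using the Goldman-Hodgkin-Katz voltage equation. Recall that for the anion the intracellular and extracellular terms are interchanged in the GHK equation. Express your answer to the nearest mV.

Vm = 26.4 · ln[(Σ P·[cation]ₒ + Σ P·[anion]ᵢ) / (Σ P·[cation]ᵢ + Σ P·[anion]ₒ)]
Numerator = 1×3.42 + 0.11×102 + 0.5×17.3 = 23.29
Denominator = 1×95.9 + 0.11×7.19 + 0.5×108 = 150.7
Vm = 26.4 · ln(0.15455) = 26.4 × (-1.8672) = -49.29 mV

-49 mV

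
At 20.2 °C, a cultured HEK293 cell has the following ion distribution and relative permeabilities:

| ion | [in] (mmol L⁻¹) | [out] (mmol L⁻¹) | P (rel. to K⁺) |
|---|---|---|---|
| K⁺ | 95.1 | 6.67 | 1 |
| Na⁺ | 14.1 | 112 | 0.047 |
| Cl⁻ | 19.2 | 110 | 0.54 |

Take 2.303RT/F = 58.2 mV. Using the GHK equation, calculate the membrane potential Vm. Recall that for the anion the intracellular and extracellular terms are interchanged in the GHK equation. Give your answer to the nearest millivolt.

Vm = 58.2 · log₁₀[(Σ P·[cation]ₒ + Σ P·[anion]ᵢ) / (Σ P·[cation]ᵢ + Σ P·[anion]ₒ)]
Numerator = 1×6.67 + 0.047×112 + 0.54×19.2 = 22.3
Denominator = 1×95.1 + 0.047×14.1 + 0.54×110 = 155.2
Vm = 58.2 · log₁₀(0.14373) = 58.2 × (-0.8424) = -49.03 mV

-49 mV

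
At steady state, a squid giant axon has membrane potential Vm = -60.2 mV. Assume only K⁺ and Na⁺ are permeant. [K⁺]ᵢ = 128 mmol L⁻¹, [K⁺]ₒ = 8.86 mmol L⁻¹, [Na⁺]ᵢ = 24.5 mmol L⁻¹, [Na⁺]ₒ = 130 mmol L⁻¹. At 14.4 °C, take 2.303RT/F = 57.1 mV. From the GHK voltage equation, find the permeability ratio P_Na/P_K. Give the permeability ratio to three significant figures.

0.0191

Let α = P_Na/P_K. GHK: Vm = 57.1·log₁₀[(Kₒ + α·Naₒ)/(Kᵢ + α·Naᵢ)].
10^(Vm/57.1) = 10^(-60.2/57.1) = 0.088249
So 0.088249·(Kᵢ + α·Naᵢ) = Kₒ + α·Naₒ → α = (0.088249·128.0 − 8.86) / (130.0 − 0.088249·24.5)
α = (11.3 − 8.86) / (130.0 − 2.162) = 2.436/127.8 = 0.01905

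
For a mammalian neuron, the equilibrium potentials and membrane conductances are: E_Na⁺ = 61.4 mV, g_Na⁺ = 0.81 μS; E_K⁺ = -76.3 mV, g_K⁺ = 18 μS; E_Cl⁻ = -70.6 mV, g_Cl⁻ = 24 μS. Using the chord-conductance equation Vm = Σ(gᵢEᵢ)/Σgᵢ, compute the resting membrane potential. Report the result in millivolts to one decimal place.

Σ gᵢEᵢ = 0.81·(61.4) + 18·(-76.3) + 24·(-70.6) = -3018.07
Σ gᵢ = 0.81 + 18 + 24 = 42.81
Vm = -3018.07 / 42.81 = -70.50 mV

-70.5 mV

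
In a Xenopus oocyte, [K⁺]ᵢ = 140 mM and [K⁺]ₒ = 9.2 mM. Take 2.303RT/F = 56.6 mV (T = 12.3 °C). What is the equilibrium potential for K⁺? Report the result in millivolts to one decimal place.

-66.9 mV

E = (56.6/z) · log₁₀([K⁺]_out/[K⁺]_in) with z = +1.
= (56.6/1) · log₁₀(9.2/140) = 56.60 · log₁₀(0.06571)
= 56.60 · (-1.1823) = -66.92 mV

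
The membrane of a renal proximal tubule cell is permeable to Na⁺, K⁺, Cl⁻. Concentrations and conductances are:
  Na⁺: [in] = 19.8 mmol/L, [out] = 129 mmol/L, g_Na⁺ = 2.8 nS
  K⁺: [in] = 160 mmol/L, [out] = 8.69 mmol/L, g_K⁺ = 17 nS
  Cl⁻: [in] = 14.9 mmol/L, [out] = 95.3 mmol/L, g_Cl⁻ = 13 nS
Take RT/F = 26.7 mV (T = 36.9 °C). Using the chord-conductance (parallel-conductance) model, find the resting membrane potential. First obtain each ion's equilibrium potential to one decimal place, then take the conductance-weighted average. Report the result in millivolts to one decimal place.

E_Na⁺ = (26.7/1)·ln(129/19.8) = 50.0 mV
E_K⁺ = (26.7/1)·ln(8.69/160) = -77.8 mV
E_Cl⁻ = (26.7/-1)·ln(95.3/14.9) = -49.5 mV
Vm = (Σ gᵢEᵢ)/(Σ gᵢ) = (2.8·50.0 + 17·-77.8 + 13·-49.5) / (2.8 + 17 + 13)
= -1826.10 / 32.8 = -55.67 mV

-55.7 mV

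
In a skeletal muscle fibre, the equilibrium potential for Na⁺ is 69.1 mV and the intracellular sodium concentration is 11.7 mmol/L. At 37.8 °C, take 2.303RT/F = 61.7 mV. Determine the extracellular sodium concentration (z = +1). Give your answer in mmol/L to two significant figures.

150 mmol/L

Nernst: E = (61.7/1) · log₁₀([out]/[in]), so log₁₀([out]/[in]) = 69.1 × 1 / 61.7 = 1.1199.
[out]/[in] = 10^(1.1199) = 13.18.
[out] = 13.18 × 11.7 = 154.2 mmol/L.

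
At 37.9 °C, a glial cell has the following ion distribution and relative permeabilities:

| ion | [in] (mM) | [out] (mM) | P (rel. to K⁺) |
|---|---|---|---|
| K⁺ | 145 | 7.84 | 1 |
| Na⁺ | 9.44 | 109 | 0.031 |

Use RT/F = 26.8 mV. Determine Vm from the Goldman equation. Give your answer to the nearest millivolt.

Vm = 26.8 · ln[(Σ P·[cation]ₒ + Σ P·[anion]ᵢ) / (Σ P·[cation]ᵢ + Σ P·[anion]ₒ)]
Numerator = 1×7.84 + 0.031×109 = 11.22
Denominator = 1×145 + 0.031×9.44 = 145.3
Vm = 26.8 · ln(0.077217) = 26.8 × (-2.5611) = -68.64 mV

-69 mV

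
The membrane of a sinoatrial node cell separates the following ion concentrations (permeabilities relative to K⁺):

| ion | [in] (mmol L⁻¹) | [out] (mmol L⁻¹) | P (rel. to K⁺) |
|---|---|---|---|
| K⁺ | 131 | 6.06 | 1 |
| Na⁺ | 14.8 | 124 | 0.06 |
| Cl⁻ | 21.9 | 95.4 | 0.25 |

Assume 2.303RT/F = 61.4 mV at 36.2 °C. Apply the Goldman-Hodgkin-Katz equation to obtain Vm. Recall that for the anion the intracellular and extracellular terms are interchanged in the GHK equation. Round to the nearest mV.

-56 mV

Vm = 61.4 · log₁₀[(Σ P·[cation]ₒ + Σ P·[anion]ᵢ) / (Σ P·[cation]ᵢ + Σ P·[anion]ₒ)]
Numerator = 1×6.06 + 0.06×124 + 0.25×21.9 = 18.98
Denominator = 1×131 + 0.06×14.8 + 0.25×95.4 = 155.7
Vm = 61.4 · log₁₀(0.12184) = 61.4 × (-0.9142) = -56.13 mV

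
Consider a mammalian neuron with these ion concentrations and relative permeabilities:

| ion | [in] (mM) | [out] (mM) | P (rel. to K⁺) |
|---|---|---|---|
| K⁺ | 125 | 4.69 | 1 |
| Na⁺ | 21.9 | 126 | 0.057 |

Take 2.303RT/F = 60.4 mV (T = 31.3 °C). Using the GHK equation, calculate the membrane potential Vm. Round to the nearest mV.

-62 mV

Vm = 60.4 · log₁₀[(Σ P·[cation]ₒ + Σ P·[anion]ᵢ) / (Σ P·[cation]ᵢ + Σ P·[anion]ₒ)]
Numerator = 1×4.69 + 0.057×126 = 11.87
Denominator = 1×125 + 0.057×21.9 = 126.2
Vm = 60.4 · log₁₀(0.094037) = 60.4 × (-1.0267) = -62.01 mV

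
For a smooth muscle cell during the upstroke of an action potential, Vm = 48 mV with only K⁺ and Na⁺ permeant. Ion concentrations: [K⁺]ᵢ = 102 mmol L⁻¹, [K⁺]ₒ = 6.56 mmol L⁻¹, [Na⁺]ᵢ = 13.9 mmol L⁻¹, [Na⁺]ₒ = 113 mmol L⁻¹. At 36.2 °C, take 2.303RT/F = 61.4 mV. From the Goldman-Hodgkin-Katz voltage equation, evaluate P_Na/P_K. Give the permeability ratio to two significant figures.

21

Let α = P_Na/P_K. GHK: Vm = 61.4·log₁₀[(Kₒ + α·Naₒ)/(Kᵢ + α·Naᵢ)].
10^(Vm/61.4) = 10^(48.0/61.4) = 6.05
So 6.05·(Kᵢ + α·Naᵢ) = Kₒ + α·Naₒ → α = (6.05·102.0 − 6.56) / (113.0 − 6.05·13.9)
α = (617.1 − 6.56) / (113.0 − 84.1) = 610.5/28.9 = 21.12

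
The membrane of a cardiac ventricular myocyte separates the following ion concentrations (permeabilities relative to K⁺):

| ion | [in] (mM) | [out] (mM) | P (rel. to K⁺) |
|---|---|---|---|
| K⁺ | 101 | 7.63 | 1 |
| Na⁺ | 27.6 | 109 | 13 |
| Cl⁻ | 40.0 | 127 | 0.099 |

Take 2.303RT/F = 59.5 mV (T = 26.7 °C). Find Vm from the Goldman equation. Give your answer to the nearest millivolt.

Vm = 59.5 · log₁₀[(Σ P·[cation]ₒ + Σ P·[anion]ᵢ) / (Σ P·[cation]ᵢ + Σ P·[anion]ₒ)]
Numerator = 1×7.63 + 13×109 + 0.099×40.0 = 1429
Denominator = 1×101 + 13×27.6 + 0.099×127 = 472.4
Vm = 59.5 · log₁₀(3.0243) = 59.5 × (0.4806) = 28.60 mV

29 mV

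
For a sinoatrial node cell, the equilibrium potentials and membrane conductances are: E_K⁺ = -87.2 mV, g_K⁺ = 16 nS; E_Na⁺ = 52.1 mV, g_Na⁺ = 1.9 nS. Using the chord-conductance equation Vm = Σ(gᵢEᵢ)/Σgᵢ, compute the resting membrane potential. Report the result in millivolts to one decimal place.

-72.4 mV

Σ gᵢEᵢ = 16·(-87.2) + 1.9·(52.1) = -1296.21
Σ gᵢ = 16 + 1.9 = 17.9
Vm = -1296.21 / 17.9 = -72.41 mV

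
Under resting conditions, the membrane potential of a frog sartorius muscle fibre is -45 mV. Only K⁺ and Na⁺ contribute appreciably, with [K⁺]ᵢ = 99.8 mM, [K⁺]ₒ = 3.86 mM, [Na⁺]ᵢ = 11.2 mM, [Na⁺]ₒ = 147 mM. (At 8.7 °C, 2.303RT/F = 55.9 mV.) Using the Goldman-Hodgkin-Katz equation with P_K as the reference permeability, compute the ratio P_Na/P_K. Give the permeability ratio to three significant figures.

0.0811

Let α = P_Na/P_K. GHK: Vm = 55.9·log₁₀[(Kₒ + α·Naₒ)/(Kᵢ + α·Naᵢ)].
10^(Vm/55.9) = 10^(-45.0/55.9) = 0.15667
So 0.15667·(Kᵢ + α·Naᵢ) = Kₒ + α·Naₒ → α = (0.15667·99.8 − 3.86) / (147.0 − 0.15667·11.2)
α = (15.64 − 3.86) / (147.0 − 1.755) = 11.78/145.2 = 0.08108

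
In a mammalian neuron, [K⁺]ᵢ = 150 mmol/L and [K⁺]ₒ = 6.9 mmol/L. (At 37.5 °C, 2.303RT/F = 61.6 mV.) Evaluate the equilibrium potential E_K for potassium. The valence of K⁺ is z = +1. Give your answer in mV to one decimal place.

-82.4 mV

E = (61.6/z) · log₁₀([K⁺]_out/[K⁺]_in) with z = +1.
= (61.6/1) · log₁₀(6.9/150) = 61.60 · log₁₀(0.046)
= 61.60 · (-1.3372) = -82.37 mV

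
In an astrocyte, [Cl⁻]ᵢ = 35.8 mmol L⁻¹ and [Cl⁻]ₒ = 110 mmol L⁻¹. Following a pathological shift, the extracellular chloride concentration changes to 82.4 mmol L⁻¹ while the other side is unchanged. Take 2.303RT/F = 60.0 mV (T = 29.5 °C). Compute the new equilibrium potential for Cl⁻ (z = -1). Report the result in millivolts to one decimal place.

After the shift: [Cl⁻]_out = 82.4, [Cl⁻]_in = 35.8 mmol L⁻¹.
E_new = (60.0/-1)·log₁₀(82.4/35.8) = -60.00 · (0.3620) = -21.72 mV

-21.7 mV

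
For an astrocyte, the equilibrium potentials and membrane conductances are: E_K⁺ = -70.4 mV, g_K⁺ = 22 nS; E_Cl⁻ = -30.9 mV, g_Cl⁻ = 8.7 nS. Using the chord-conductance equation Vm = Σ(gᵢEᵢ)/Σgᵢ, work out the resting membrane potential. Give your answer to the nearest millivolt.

Σ gᵢEᵢ = 22·(-70.4) + 8.7·(-30.9) = -1817.63
Σ gᵢ = 22 + 8.7 = 30.7
Vm = -1817.63 / 30.7 = -59.21 mV

-59 mV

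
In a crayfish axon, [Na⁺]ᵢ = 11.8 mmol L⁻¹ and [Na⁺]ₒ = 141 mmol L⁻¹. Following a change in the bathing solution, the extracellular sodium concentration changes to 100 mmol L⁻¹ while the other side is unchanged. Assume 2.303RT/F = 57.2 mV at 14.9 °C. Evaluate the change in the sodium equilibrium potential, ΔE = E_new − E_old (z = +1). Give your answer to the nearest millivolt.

E_old = (57.2/1)·log₁₀(141/11.8) = 61.62 mV
E_new = (57.2/1)·log₁₀(100/11.8) = 53.09 mV
ΔE = 53.09 − (61.62) = -8.54 mV

-9 mV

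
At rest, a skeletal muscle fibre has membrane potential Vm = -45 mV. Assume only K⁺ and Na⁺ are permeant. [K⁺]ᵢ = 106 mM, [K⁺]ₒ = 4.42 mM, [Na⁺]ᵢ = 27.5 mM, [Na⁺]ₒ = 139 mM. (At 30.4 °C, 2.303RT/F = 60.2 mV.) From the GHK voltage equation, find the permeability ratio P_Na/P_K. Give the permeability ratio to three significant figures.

0.108

Let α = P_Na/P_K. GHK: Vm = 60.2·log₁₀[(Kₒ + α·Naₒ)/(Kᵢ + α·Naᵢ)].
10^(Vm/60.2) = 10^(-45.0/60.2) = 0.17885
So 0.17885·(Kᵢ + α·Naᵢ) = Kₒ + α·Naₒ → α = (0.17885·106.0 − 4.42) / (139.0 − 0.17885·27.5)
α = (18.96 − 4.42) / (139.0 − 4.918) = 14.54/134.1 = 0.1084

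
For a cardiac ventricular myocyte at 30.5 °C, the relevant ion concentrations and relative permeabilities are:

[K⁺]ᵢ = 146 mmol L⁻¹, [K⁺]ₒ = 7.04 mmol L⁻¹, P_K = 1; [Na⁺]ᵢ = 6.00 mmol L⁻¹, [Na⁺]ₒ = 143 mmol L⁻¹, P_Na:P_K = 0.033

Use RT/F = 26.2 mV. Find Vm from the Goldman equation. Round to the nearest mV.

Vm = 26.2 · ln[(Σ P·[cation]ₒ + Σ P·[anion]ᵢ) / (Σ P·[cation]ᵢ + Σ P·[anion]ₒ)]
Numerator = 1×7.04 + 0.033×143 = 11.76
Denominator = 1×146 + 0.033×6.00 = 146.2
Vm = 26.2 · ln(0.080432) = 26.2 × (-2.5203) = -66.03 mV

-66 mV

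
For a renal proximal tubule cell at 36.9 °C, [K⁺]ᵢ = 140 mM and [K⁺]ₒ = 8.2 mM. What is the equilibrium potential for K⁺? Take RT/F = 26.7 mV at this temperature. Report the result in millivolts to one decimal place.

-75.8 mV

E = (26.7/z) · ln([K⁺]_out/[K⁺]_in) with z = +1.
= (26.7/1) · ln(8.2/140) = 26.70 · ln(0.05857)
= 26.70 · (-2.8375) = -75.76 mV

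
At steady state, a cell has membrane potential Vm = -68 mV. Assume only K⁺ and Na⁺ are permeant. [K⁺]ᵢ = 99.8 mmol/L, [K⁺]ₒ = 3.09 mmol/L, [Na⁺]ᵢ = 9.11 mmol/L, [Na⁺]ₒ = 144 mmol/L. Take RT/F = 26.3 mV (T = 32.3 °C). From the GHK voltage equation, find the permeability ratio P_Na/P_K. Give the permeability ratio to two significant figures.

0.031

Let α = P_Na/P_K. GHK: Vm = 26.3·ln[(Kₒ + α·Naₒ)/(Kᵢ + α·Naᵢ)].
e^(Vm/26.3) = e^(-68.0/26.3) = 0.075355
So 0.075355·(Kᵢ + α·Naᵢ) = Kₒ + α·Naₒ → α = (0.075355·99.8 − 3.09) / (144.0 − 0.075355·9.11)
α = (7.52 − 3.09) / (144.0 − 0.6865) = 4.43/143.3 = 0.03091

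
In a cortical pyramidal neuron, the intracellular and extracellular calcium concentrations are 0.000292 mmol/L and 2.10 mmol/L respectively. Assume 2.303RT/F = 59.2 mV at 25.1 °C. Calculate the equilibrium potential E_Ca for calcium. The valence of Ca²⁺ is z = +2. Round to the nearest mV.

114 mV

E = (59.2/z) · log₁₀([Ca²⁺]_out/[Ca²⁺]_in) with z = +2.
= (59.2/2) · log₁₀(2.10/0.000292) = 29.60 · log₁₀(7192)
= 29.60 · (3.8568) = 114.16 mV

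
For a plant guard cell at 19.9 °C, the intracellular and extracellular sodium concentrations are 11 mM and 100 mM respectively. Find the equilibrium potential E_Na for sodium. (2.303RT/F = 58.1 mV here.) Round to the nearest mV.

56 mV

E = (58.1/z) · log₁₀([Na⁺]_out/[Na⁺]_in) with z = +1.
= (58.1/1) · log₁₀(100/11) = 58.10 · log₁₀(9.091)
= 58.10 · (0.9586) = 55.70 mV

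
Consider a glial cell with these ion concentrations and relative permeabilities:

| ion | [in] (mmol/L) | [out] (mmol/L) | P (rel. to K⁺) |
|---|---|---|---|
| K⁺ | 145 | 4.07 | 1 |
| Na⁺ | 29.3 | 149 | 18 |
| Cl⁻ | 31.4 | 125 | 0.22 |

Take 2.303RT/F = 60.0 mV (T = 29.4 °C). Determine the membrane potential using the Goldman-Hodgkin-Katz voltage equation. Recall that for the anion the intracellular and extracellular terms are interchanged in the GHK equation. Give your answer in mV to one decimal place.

35.1 mV

Vm = 60.0 · log₁₀[(Σ P·[cation]ₒ + Σ P·[anion]ᵢ) / (Σ P·[cation]ᵢ + Σ P·[anion]ₒ)]
Numerator = 1×4.07 + 18×149 + 0.22×31.4 = 2693
Denominator = 1×145 + 18×29.3 + 0.22×125 = 699.9
Vm = 60.0 · log₁₀(3.8477) = 60.0 × (0.5852) = 35.11 mV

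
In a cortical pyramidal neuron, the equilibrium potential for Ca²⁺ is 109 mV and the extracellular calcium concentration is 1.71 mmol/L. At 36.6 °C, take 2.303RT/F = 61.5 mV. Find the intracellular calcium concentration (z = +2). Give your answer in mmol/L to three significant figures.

0.000488 mmol/L

Nernst: E = (61.5/2) · log₁₀([out]/[in]), so log₁₀([out]/[in]) = 109.0 × 2 / 61.5 = 3.5447.
[out]/[in] = 10^(3.5447) = 3505.
[in] = 1.71 / 3505 = 0.0004878 mmol/L.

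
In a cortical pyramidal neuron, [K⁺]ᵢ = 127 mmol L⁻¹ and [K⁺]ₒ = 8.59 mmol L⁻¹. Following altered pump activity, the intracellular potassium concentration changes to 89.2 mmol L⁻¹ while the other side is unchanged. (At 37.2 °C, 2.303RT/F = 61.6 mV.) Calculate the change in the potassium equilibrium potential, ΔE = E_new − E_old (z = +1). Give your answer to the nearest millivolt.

9 mV

E_old = (61.6/1)·log₁₀(8.59/127) = -72.06 mV
E_new = (61.6/1)·log₁₀(8.59/89.2) = -62.61 mV
ΔE = -62.61 − (-72.06) = 9.45 mV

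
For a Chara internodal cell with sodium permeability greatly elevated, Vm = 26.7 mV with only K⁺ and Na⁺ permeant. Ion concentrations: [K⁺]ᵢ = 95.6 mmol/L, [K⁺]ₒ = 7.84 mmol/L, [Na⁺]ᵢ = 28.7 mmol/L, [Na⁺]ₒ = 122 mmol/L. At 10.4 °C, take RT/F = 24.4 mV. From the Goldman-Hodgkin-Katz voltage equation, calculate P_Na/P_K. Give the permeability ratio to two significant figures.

7.7

Let α = P_Na/P_K. GHK: Vm = 24.4·ln[(Kₒ + α·Naₒ)/(Kᵢ + α·Naᵢ)].
e^(Vm/24.4) = e^(26.7/24.4) = 2.987
So 2.987·(Kᵢ + α·Naᵢ) = Kₒ + α·Naₒ → α = (2.987·95.6 − 7.84) / (122.0 − 2.987·28.7)
α = (285.6 − 7.84) / (122.0 − 85.73) = 277.7/36.27 = 7.656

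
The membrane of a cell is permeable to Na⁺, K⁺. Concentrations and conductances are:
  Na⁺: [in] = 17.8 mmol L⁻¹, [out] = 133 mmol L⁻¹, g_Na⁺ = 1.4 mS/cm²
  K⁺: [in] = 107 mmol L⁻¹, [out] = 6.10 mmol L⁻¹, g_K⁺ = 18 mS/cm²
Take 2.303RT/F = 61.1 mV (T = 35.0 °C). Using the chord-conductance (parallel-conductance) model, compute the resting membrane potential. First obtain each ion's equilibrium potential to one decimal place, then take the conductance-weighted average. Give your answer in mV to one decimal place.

E_Na⁺ = (61.1/1)·log₁₀(133/17.8) = 53.4 mV
E_K⁺ = (61.1/1)·log₁₀(6.10/107) = -76.0 mV
Vm = (Σ gᵢEᵢ)/(Σ gᵢ) = (1.4·53.4 + 18·-76.0) / (1.4 + 18)
= -1293.24 / 19.4 = -66.66 mV

-66.7 mV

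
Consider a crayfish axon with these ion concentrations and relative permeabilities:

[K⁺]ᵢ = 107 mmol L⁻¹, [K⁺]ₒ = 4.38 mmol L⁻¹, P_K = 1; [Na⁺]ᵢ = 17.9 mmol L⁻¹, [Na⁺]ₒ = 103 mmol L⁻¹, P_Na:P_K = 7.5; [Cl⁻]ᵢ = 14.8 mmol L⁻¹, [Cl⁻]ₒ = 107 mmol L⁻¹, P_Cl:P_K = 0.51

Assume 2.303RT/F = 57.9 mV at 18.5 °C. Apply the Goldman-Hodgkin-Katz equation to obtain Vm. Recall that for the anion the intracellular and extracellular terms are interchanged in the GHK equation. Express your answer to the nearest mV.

25 mV

Vm = 57.9 · log₁₀[(Σ P·[cation]ₒ + Σ P·[anion]ᵢ) / (Σ P·[cation]ᵢ + Σ P·[anion]ₒ)]
Numerator = 1×4.38 + 7.5×103 + 0.51×14.8 = 784.4
Denominator = 1×107 + 7.5×17.9 + 0.51×107 = 295.8
Vm = 57.9 · log₁₀(2.6517) = 57.9 × (0.4235) = 24.52 mV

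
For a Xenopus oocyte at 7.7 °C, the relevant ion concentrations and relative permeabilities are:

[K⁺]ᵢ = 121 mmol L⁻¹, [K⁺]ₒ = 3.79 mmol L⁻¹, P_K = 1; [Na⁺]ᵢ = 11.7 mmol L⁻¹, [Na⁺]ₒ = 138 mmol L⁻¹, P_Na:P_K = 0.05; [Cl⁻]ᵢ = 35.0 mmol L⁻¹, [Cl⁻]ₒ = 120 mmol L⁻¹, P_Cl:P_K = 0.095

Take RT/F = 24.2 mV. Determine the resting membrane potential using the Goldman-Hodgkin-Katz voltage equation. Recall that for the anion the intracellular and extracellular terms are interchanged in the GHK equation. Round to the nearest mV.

Vm = 24.2 · ln[(Σ P·[cation]ₒ + Σ P·[anion]ᵢ) / (Σ P·[cation]ᵢ + Σ P·[anion]ₒ)]
Numerator = 1×3.79 + 0.05×138 + 0.095×35.0 = 14.02
Denominator = 1×121 + 0.05×11.7 + 0.095×120 = 133
Vm = 24.2 · ln(0.10539) = 24.2 × (-2.2501) = -54.45 mV

-54 mV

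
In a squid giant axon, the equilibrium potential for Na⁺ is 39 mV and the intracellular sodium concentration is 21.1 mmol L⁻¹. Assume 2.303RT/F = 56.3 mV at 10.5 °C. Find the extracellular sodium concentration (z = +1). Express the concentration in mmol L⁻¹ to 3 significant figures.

Nernst: E = (56.3/1) · log₁₀([out]/[in]), so log₁₀([out]/[in]) = 39.0 × 1 / 56.3 = 0.6927.
[out]/[in] = 10^(0.6927) = 4.929.
[out] = 4.929 × 21.1 = 104 mmol L⁻¹.

104 mmol L⁻¹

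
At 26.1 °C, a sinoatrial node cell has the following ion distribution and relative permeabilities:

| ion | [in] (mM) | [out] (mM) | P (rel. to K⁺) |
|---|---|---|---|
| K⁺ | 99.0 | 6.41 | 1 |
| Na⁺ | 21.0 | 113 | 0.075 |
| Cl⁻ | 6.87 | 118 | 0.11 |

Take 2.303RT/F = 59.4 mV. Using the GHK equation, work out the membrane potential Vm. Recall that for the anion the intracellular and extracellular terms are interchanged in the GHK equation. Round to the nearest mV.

Vm = 59.4 · log₁₀[(Σ P·[cation]ₒ + Σ P·[anion]ᵢ) / (Σ P·[cation]ᵢ + Σ P·[anion]ₒ)]
Numerator = 1×6.41 + 0.075×113 + 0.11×6.87 = 15.64
Denominator = 1×99.0 + 0.075×21.0 + 0.11×118 = 113.6
Vm = 59.4 · log₁₀(0.13774) = 59.4 × (-0.8610) = -51.14 mV

-51 mV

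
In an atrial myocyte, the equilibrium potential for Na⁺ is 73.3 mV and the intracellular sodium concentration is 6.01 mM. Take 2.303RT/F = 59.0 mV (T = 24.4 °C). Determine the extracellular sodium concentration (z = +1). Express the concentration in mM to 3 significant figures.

105 mM

Nernst: E = (59.0/1) · log₁₀([out]/[in]), so log₁₀([out]/[in]) = 73.3 × 1 / 59.0 = 1.2424.
[out]/[in] = 10^(1.2424) = 17.47.
[out] = 17.47 × 6.01 = 105 mM.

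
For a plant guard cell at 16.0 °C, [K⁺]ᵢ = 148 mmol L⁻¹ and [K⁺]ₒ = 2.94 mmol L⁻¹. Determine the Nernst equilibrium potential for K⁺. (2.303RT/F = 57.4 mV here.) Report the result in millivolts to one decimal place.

E = (57.4/z) · log₁₀([K⁺]_out/[K⁺]_in) with z = +1.
= (57.4/1) · log₁₀(2.94/148) = 57.40 · log₁₀(0.01986)
= 57.40 · (-1.7019) = -97.69 mV

-97.7 mV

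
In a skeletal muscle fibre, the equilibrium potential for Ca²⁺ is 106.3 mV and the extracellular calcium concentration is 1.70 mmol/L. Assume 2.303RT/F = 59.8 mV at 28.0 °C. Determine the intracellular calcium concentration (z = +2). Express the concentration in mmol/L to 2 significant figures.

0.00047 mmol/L

Nernst: E = (59.8/2) · log₁₀([out]/[in]), so log₁₀([out]/[in]) = 106.3 × 2 / 59.8 = 3.5552.
[out]/[in] = 10^(3.5552) = 3591.
[in] = 1.70 / 3591 = 0.0004734 mmol/L.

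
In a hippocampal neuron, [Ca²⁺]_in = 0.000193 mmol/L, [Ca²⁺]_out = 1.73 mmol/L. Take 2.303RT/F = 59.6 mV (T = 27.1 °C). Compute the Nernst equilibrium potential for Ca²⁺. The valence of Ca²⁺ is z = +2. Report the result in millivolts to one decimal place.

E = (59.6/z) · log₁₀([Ca²⁺]_out/[Ca²⁺]_in) with z = +2.
= (59.6/2) · log₁₀(1.73/0.000193) = 29.80 · log₁₀(8964)
= 29.80 · (3.9525) = 117.78 mV

117.8 mV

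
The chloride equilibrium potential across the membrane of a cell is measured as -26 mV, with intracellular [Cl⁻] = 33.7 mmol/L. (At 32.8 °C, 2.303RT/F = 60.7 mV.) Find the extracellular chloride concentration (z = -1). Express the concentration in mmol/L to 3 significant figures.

90.4 mmol/L

Nernst: E = (60.7/-1) · log₁₀([out]/[in]), so log₁₀([out]/[in]) = -26.0 × -1 / 60.7 = 0.4283.
[out]/[in] = 10^(0.4283) = 2.681.
[out] = 2.681 × 33.7 = 90.36 mmol/L.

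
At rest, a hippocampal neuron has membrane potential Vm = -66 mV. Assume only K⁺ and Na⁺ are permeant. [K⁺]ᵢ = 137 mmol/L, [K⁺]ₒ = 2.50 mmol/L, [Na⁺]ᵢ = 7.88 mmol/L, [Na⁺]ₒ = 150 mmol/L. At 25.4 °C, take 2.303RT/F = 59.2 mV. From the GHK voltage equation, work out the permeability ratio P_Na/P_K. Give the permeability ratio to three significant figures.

Let α = P_Na/P_K. GHK: Vm = 59.2·log₁₀[(Kₒ + α·Naₒ)/(Kᵢ + α·Naᵢ)].
10^(Vm/59.2) = 10^(-66.0/59.2) = 0.07676
So 0.07676·(Kᵢ + α·Naᵢ) = Kₒ + α·Naₒ → α = (0.07676·137.0 − 2.5) / (150.0 − 0.07676·7.88)
α = (10.52 − 2.5) / (150.0 − 0.6049) = 8.016/149.4 = 0.05366

0.0537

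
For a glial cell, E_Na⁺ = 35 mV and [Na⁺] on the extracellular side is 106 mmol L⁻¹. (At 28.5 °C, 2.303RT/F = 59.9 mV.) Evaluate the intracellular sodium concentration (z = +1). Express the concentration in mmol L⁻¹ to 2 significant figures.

Nernst: E = (59.9/1) · log₁₀([out]/[in]), so log₁₀([out]/[in]) = 35.0 × 1 / 59.9 = 0.5843.
[out]/[in] = 10^(0.5843) = 3.84.
[in] = 106 / 3.84 = 27.61 mmol L⁻¹.

28 mmol L⁻¹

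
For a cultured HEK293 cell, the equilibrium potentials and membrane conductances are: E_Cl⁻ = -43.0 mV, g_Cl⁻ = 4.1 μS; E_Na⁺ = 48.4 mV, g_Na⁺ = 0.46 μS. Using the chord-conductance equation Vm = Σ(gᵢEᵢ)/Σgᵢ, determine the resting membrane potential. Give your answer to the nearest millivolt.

Σ gᵢEᵢ = 4.1·(-43.0) + 0.46·(48.4) = -154.04
Σ gᵢ = 4.1 + 0.46 = 4.56
Vm = -154.04 / 4.56 = -33.78 mV

-34 mV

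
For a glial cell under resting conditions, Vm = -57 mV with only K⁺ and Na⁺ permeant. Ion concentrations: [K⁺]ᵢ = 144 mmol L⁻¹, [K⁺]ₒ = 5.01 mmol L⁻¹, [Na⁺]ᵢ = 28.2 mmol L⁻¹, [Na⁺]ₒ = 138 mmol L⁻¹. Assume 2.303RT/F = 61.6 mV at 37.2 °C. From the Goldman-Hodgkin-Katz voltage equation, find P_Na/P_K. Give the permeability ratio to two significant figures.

0.090

Let α = P_Na/P_K. GHK: Vm = 61.6·log₁₀[(Kₒ + α·Naₒ)/(Kᵢ + α·Naᵢ)].
10^(Vm/61.6) = 10^(-57.0/61.6) = 0.11876
So 0.11876·(Kᵢ + α·Naᵢ) = Kₒ + α·Naₒ → α = (0.11876·144.0 − 5.01) / (138.0 − 0.11876·28.2)
α = (17.1 − 5.01) / (138.0 − 3.349) = 12.09/134.7 = 0.0898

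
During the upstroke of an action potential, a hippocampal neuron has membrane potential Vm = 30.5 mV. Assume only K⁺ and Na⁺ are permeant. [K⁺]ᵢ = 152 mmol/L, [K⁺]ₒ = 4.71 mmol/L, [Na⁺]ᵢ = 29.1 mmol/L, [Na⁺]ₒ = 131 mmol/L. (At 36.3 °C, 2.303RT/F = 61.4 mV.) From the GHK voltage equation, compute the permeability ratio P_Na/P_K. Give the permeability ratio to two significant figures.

12

Let α = P_Na/P_K. GHK: Vm = 61.4·log₁₀[(Kₒ + α·Naₒ)/(Kᵢ + α·Naᵢ)].
10^(Vm/61.4) = 10^(30.5/61.4) = 3.1386
So 3.1386·(Kᵢ + α·Naᵢ) = Kₒ + α·Naₒ → α = (3.1386·152.0 − 4.71) / (131.0 − 3.1386·29.1)
α = (477.1 − 4.71) / (131.0 − 91.33) = 472.4/39.67 = 11.91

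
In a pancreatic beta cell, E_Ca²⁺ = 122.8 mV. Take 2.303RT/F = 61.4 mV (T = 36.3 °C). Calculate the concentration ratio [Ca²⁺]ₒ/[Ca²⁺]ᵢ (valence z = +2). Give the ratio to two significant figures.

10000

log₁₀([out]/[in]) = E·z/(61.4) = 122.8 × 2 / 61.4 = 4.0000
[out]/[in] = 10^(4.0000) = 1e+04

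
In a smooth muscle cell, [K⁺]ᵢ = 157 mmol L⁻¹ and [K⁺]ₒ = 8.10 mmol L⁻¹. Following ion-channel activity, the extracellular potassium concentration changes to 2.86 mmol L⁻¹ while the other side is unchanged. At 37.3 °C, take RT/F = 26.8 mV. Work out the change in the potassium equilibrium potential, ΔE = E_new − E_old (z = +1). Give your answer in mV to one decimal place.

-27.9 mV

E_old = (26.8/1)·ln(8.10/157) = -79.45 mV
E_new = (26.8/1)·ln(2.86/157) = -107.35 mV
ΔE = -107.35 − (-79.45) = -27.90 mV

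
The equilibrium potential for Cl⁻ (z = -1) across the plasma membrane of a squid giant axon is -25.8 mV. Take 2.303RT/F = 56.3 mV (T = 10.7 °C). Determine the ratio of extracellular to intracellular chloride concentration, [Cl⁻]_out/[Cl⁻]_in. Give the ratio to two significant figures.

log₁₀([out]/[in]) = E·z/(56.3) = -25.8 × -1 / 56.3 = 0.4583
[out]/[in] = 10^(0.4583) = 2.872

2.9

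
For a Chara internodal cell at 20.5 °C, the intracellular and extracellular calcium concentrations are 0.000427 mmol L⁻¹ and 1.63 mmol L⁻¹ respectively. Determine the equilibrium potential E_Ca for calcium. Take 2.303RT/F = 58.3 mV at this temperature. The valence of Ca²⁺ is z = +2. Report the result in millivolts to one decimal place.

104.4 mV

E = (58.3/z) · log₁₀([Ca²⁺]_out/[Ca²⁺]_in) with z = +2.
= (58.3/2) · log₁₀(1.63/0.000427) = 29.15 · log₁₀(3817)
= 29.15 · (3.5818) = 104.41 mV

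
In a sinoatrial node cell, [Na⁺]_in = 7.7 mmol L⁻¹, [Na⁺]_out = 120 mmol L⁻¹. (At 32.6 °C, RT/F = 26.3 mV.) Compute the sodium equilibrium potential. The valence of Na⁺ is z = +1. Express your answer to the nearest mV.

E = (26.3/z) · ln([Na⁺]_out/[Na⁺]_in) with z = +1.
= (26.3/1) · ln(120/7.7) = 26.30 · ln(15.58)
= 26.30 · (2.7463) = 72.23 mV

72 mV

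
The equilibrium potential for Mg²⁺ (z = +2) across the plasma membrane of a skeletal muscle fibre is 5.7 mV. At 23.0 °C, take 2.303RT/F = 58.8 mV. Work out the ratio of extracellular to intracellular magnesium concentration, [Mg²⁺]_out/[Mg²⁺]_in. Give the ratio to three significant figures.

1.56

log₁₀([out]/[in]) = E·z/(58.8) = 5.7 × 2 / 58.8 = 0.1939
[out]/[in] = 10^(0.1939) = 1.563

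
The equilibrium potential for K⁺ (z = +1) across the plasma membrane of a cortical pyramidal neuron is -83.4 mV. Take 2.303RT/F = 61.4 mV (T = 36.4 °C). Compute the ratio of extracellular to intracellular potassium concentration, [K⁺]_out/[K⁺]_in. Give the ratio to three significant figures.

log₁₀([out]/[in]) = E·z/(61.4) = -83.4 × 1 / 61.4 = -1.3583
[out]/[in] = 10^(-1.3583) = 0.04382

0.0438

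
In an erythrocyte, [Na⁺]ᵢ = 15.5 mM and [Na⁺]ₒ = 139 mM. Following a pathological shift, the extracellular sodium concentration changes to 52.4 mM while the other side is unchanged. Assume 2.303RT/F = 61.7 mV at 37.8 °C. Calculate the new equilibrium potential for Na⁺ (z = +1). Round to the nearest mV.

33 mV

After the shift: [Na⁺]_out = 52.4, [Na⁺]_in = 15.5 mM.
E_new = (61.7/1)·log₁₀(52.4/15.5) = 61.70 · (0.5290) = 32.64 mV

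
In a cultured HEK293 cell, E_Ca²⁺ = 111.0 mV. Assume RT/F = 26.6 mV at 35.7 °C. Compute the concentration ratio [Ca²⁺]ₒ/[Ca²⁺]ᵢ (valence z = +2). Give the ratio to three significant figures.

ln([out]/[in]) = E·z/(26.6) = 111.0 × 2 / 26.6 = 8.3459
[out]/[in] = e^(8.3459) = 4213

4210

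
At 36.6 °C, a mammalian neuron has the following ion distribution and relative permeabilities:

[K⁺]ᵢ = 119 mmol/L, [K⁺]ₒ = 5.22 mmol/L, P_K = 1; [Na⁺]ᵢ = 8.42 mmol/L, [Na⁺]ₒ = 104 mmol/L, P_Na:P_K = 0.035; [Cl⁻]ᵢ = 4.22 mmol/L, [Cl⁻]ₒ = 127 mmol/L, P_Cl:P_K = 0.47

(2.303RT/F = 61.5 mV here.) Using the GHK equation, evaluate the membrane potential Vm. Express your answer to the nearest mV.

Vm = 61.5 · log₁₀[(Σ P·[cation]ₒ + Σ P·[anion]ᵢ) / (Σ P·[cation]ᵢ + Σ P·[anion]ₒ)]
Numerator = 1×5.22 + 0.035×104 + 0.47×4.22 = 10.84
Denominator = 1×119 + 0.035×8.42 + 0.47×127 = 179
Vm = 61.5 · log₁₀(0.060583) = 61.5 × (-1.2177) = -74.89 mV

-75 mV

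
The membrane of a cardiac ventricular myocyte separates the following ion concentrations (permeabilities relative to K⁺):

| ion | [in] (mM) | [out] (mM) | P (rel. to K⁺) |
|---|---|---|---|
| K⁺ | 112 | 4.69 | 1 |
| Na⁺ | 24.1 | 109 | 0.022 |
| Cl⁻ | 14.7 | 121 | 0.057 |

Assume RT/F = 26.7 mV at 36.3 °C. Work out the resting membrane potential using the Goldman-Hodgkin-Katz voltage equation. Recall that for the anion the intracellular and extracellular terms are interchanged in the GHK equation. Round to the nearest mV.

Vm = 26.7 · ln[(Σ P·[cation]ₒ + Σ P·[anion]ᵢ) / (Σ P·[cation]ᵢ + Σ P·[anion]ₒ)]
Numerator = 1×4.69 + 0.022×109 + 0.057×14.7 = 7.926
Denominator = 1×112 + 0.022×24.1 + 0.057×121 = 119.4
Vm = 26.7 · ln(0.066366) = 26.7 × (-2.7126) = -72.43 mV

-72 mV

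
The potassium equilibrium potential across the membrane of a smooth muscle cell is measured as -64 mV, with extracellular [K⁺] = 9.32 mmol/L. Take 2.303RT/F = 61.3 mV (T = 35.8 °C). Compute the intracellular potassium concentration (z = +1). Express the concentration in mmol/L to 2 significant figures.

Nernst: E = (61.3/1) · log₁₀([out]/[in]), so log₁₀([out]/[in]) = -64.0 × 1 / 61.3 = -1.0440.
[out]/[in] = 10^(-1.0440) = 0.09036.
[in] = 9.32 / 0.09036 = 103.1 mmol/L.

100 mmol/L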